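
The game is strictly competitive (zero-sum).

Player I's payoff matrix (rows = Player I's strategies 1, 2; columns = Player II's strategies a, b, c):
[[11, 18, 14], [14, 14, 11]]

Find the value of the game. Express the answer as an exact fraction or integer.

Column b is strictly dominated by c for Player II (it gives Player I more in every row).
The remaining 2×2 game on (1, 2) × (a, c) has no saddle point. Let Player I play 1 with probability p; indifference gives 11p + 14(1−p) = 14p + 11(1−p), so p = 1/2.
Similarly Player II's optimal q on a is 1/2, and the value is 11·(1/2) + (14)·(1/2) = 25/2.

25/2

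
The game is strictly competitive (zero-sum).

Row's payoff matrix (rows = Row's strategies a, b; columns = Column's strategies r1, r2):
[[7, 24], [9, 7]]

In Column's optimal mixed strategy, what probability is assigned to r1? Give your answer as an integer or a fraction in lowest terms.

17/19

Row minima are 7 and 7, so Row's maximin is 7; column maxima are 9 and 24, so Column's minimax is 9. These differ, so the equilibrium is in mixed strategies.
Let Column play r1 with probability q. Row is indifferent when 7q + 24(1−q) = 9q + 7(1−q), giving q = 17/19.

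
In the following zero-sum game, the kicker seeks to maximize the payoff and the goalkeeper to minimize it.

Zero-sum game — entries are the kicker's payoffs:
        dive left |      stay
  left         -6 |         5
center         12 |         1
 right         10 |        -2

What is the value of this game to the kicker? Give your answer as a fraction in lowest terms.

3

Row right is strictly dominated by row center, so the kicker never plays it.
The remaining 2×2 game on (left, center) × (dive left, stay) has no saddle point. Let the kicker play left with probability p; indifference gives −6p + 12(1−p) = 5p + (1−p), so p = 1/2.
Similarly the goalkeeper's optimal q on dive left is 2/11, and the value is -6·(2/11) + (5)·(9/11) = 3.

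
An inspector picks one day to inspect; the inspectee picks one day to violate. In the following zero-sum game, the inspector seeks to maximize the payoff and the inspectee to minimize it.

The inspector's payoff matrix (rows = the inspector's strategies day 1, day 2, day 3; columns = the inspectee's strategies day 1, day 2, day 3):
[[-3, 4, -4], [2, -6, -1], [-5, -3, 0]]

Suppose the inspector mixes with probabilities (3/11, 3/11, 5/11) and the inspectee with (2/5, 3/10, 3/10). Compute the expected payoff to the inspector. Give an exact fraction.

-2

Against (2/5, 3/10, 3/10), each row's expected payoff is day 1: -6/5; day 2: -13/10; day 3: -29/10.
Taking the (3/11, 3/11, 5/11)-weighted average: (3/11)·(-6/5) + (3/11)·(-13/10) + (5/11)·(-29/10) = -2.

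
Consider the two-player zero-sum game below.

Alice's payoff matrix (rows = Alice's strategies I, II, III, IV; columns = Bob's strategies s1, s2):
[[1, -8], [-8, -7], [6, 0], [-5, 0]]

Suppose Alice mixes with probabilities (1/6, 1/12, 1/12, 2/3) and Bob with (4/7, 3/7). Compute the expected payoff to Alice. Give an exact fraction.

Against (4/7, 3/7), each row's expected payoff is I: -20/7; II: -53/7; III: 24/7; IV: -20/7.
Taking the (1/6, 1/12, 1/12, 2/3)-weighted average: (1/6)·(-20/7) + (1/12)·(-53/7) + (1/12)·(24/7) + (2/3)·(-20/7) = -229/84.

-229/84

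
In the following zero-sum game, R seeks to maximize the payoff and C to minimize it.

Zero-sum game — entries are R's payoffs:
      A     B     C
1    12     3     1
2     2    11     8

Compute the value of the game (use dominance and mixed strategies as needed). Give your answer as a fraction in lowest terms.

94/17

Column B is strictly dominated by C for C (it gives R more in every row).
The remaining 2×2 game on (1, 2) × (A, C) has no saddle point. Let R play 1 with probability p; indifference gives 12p + 2(1−p) = p + 8(1−p), so p = 6/17.
Similarly C's optimal q on A is 7/17, and the value is 12·(7/17) + (1)·(10/17) = 94/17.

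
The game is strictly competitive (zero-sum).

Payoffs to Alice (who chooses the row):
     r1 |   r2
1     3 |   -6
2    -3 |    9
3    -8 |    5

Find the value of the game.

Row 3 is strictly dominated by row 2, so Alice never plays it.
The remaining 2×2 game on (1, 2) × (r1, r2) has no saddle point. Let Alice play 1 with probability p; indifference gives 3p − 3(1−p) = −6p + 9(1−p), so p = 4/7.
Similarly Bob's optimal q on r1 is 5/7, and the value is 3·(5/7) + (-6)·(2/7) = 3/7.

3/7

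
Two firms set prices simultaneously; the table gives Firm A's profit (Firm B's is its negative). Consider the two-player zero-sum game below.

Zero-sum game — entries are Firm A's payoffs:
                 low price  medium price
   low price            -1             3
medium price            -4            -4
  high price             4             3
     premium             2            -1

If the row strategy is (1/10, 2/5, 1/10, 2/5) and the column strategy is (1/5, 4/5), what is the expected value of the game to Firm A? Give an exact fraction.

Against (1/5, 4/5), each row's expected payoff is low price: 11/5; medium price: -4; high price: 16/5; premium: -2/5.
Taking the (1/10, 2/5, 1/10, 2/5)-weighted average: (1/10)·(11/5) + (2/5)·(-4) + (1/10)·(16/5) + (2/5)·(-2/5) = -61/50.

-61/50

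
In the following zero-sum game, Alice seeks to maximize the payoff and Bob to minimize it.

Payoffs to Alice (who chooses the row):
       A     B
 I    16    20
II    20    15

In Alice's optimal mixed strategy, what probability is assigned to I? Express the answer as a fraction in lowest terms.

Row minima are 16 and 15, so Alice's maximin is 16; column maxima are 20 and 20, so Bob's minimax is 20. These differ, so the equilibrium is in mixed strategies.
Let Alice play I with probability p. Bob is indifferent when 16p + 20(1−p) = 20p + 15(1−p), giving p = 5/9.

5/9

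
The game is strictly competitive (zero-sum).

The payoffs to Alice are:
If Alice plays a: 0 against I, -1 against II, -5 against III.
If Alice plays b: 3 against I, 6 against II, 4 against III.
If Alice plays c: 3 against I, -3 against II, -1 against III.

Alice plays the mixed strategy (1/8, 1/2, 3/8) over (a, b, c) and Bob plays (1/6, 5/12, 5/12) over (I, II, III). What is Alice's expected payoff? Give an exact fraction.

19/12

Against (1/6, 5/12, 5/12), each row's expected payoff is a: -5/2; b: 14/3; c: -7/6.
Taking the (1/8, 1/2, 3/8)-weighted average: (1/8)·(-5/2) + (1/2)·(14/3) + (3/8)·(-7/6) = 19/12.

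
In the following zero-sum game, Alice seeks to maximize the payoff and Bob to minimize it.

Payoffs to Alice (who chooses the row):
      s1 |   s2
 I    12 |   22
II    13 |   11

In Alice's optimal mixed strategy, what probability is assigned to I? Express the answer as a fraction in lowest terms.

Row minima are 12 and 11, so Alice's maximin is 12; column maxima are 13 and 22, so Bob's minimax is 13. These differ, so the equilibrium is in mixed strategies.
Let Alice play I with probability p. Bob is indifferent when 12p + 13(1−p) = 22p + 11(1−p), giving p = 1/6.

1/6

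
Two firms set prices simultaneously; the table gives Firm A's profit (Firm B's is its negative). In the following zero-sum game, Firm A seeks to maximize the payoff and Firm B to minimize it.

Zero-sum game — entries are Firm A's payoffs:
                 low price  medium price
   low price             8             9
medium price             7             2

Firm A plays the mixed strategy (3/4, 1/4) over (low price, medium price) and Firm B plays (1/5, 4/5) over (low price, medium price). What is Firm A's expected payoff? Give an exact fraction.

147/20

Against (1/5, 4/5), each row's expected payoff is low price: 44/5; medium price: 3.
Taking the (3/4, 1/4)-weighted average: (3/4)·(44/5) + (1/4)·(3) = 147/20.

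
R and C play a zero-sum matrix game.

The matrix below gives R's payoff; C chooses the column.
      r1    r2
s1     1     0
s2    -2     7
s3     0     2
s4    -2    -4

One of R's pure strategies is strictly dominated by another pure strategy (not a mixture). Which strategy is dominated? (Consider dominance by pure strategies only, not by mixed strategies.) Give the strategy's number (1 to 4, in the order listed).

Compare s4 with s1: 1 > -2, 0 > -4.
So s1 strictly dominates s4 for R; s4 is strictly dominated.

4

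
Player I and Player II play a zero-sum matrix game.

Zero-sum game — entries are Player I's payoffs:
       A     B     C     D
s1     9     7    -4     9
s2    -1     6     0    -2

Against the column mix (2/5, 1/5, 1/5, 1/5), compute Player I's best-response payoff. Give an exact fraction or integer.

6

s1: (9)·(2/5) + (7)·(1/5) + (-4)·(1/5) + (9)·(1/5) = 6.
s2: (-1)·(2/5) + (6)·(1/5) + (0)·(1/5) + (-2)·(1/5) = 2/5.
The best pure response is s1 with expected payoff 6.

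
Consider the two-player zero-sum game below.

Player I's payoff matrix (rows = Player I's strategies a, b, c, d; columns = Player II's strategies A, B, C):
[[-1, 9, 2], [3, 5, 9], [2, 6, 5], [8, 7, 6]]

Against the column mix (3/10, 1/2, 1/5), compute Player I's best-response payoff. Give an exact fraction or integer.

71/10

a: (-1)·(3/10) + (9)·(1/2) + (2)·(1/5) = 23/5.
b: (3)·(3/10) + (5)·(1/2) + (9)·(1/5) = 26/5.
c: (2)·(3/10) + (6)·(1/2) + (5)·(1/5) = 23/5.
d: (8)·(3/10) + (7)·(1/2) + (6)·(1/5) = 71/10.
The best pure response is d with expected payoff 71/10.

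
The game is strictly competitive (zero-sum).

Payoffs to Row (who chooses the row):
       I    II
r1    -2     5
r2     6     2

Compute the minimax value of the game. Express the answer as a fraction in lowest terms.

34/11

Row minima are -2 and 2, so Row's maximin is 2; column maxima are 6 and 5, so Column's minimax is 5. These differ, so the equilibrium is in mixed strategies.
Let Row play r1 with probability p. Column is indifferent when −2p + 6(1−p) = 5p + 2(1−p), giving p = 4/11.
Let Column play I with probability q. Row is indifferent when −2q + 5(1−q) = 6q + 2(1−q), giving q = 3/11.
The value is -2·(3/11) + (5)·(8/11) = 34/11.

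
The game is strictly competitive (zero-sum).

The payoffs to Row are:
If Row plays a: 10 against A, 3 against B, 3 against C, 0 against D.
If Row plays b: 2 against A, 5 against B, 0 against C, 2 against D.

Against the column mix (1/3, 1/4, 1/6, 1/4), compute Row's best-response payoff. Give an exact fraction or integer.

a: (10)·(1/3) + (3)·(1/4) + (3)·(1/6) + (0)·(1/4) = 55/12.
b: (2)·(1/3) + (5)·(1/4) + (0)·(1/6) + (2)·(1/4) = 29/12.
The best pure response is a with expected payoff 55/12.

55/12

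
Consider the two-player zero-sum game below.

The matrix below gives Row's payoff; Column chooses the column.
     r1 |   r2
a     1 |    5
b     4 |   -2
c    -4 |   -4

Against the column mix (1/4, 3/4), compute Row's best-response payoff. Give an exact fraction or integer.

a: (1)·(1/4) + (5)·(3/4) = 4.
b: (4)·(1/4) + (-2)·(3/4) = -1/2.
c: (-4)·(1/4) + (-4)·(3/4) = -4.
The best pure response is a with expected payoff 4.

4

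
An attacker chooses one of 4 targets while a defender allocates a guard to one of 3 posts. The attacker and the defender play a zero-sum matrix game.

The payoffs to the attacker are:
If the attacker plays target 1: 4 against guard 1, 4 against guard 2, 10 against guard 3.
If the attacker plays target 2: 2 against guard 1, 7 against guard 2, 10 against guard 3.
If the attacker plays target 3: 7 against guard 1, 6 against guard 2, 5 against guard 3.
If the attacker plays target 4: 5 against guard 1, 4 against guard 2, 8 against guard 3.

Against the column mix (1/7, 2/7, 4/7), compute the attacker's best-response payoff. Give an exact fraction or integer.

8

target 1: (4)·(1/7) + (4)·(2/7) + (10)·(4/7) = 52/7.
target 2: (2)·(1/7) + (7)·(2/7) + (10)·(4/7) = 8.
target 3: (7)·(1/7) + (6)·(2/7) + (5)·(4/7) = 39/7.
target 4: (5)·(1/7) + (4)·(2/7) + (8)·(4/7) = 45/7.
The best pure response is target 2 with expected payoff 8.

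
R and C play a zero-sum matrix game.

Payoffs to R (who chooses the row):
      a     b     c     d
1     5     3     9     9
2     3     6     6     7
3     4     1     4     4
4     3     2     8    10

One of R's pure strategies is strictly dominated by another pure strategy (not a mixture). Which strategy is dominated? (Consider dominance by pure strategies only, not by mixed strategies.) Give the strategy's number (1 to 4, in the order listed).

Compare 3 with 1: 5 > 4, 3 > 1, 9 > 4, 9 > 4.
So 1 strictly dominates 3 for R; 3 is strictly dominated.

3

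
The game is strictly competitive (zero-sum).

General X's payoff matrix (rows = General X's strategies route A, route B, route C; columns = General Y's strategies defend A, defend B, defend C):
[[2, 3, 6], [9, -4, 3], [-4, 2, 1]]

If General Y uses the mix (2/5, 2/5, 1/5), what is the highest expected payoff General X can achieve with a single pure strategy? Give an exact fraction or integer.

route A: (2)·(2/5) + (3)·(2/5) + (6)·(1/5) = 16/5.
route B: (9)·(2/5) + (-4)·(2/5) + (3)·(1/5) = 13/5.
route C: (-4)·(2/5) + (2)·(2/5) + (1)·(1/5) = -3/5.
The best pure response is route A with expected payoff 16/5.

16/5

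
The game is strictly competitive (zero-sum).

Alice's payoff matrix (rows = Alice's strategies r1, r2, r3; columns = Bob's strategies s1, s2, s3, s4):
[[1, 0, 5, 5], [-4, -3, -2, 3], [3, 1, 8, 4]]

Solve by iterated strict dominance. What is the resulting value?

1

Row r2 is strictly dominated by row r1 (1>-4, 0>-3, 5>-2, 5>3); eliminate r2.
Column s3 is strictly dominated by s1 for Bob (1<5, 3<8); eliminate s3.
Column s4 is strictly dominated by s1 for Bob (1<5, 3<4); eliminate s4.
Column s1 is strictly dominated by s2 for Bob (0<1, 1<3); eliminate s1.
Row r1 is strictly dominated by row r3 (1>0); eliminate r1.
Only (r3, s2) remains, with payoff 1.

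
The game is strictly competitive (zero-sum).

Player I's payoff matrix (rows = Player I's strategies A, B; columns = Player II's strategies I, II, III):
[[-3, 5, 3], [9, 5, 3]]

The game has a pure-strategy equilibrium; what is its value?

Row minima: -3, 3 → Player I's maximin is 3.
Column maxima: 9, 5, 3 → Player II's minimax is 3.
They coincide at (B, III), so the value is 3.

3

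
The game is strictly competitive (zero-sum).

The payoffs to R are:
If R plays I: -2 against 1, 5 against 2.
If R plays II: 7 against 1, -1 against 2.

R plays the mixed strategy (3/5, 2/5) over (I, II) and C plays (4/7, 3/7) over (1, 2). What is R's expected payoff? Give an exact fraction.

Against (4/7, 3/7), each row's expected payoff is I: 1; II: 25/7.
Taking the (3/5, 2/5)-weighted average: (3/5)·(1) + (2/5)·(25/7) = 71/35.

71/35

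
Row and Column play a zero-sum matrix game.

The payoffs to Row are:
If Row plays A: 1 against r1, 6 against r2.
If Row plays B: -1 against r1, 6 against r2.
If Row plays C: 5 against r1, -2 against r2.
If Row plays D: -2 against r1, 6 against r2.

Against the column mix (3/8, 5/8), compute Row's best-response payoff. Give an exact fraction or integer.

A: (1)·(3/8) + (6)·(5/8) = 33/8.
B: (-1)·(3/8) + (6)·(5/8) = 27/8.
C: (5)·(3/8) + (-2)·(5/8) = 5/8.
D: (-2)·(3/8) + (6)·(5/8) = 3.
The best pure response is A with expected payoff 33/8.

33/8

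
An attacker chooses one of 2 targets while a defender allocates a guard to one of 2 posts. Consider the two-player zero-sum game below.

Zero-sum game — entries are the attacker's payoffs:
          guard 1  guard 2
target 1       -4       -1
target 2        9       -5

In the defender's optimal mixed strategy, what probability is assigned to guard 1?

4/17

Row minima are -4 and -5, so the attacker's maximin is -4; column maxima are 9 and -1, so the defender's minimax is -1. These differ, so the equilibrium is in mixed strategies.
Let the defender play guard 1 with probability q. The attacker is indifferent when −4q − (1−q) = 9q − 5(1−q), giving q = 4/17.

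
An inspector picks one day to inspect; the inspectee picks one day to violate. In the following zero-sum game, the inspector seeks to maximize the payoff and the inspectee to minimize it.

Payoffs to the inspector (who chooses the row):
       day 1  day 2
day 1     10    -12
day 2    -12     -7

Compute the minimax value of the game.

-214/27

Row minima are -12 and -12, so the inspector's maximin is -12; column maxima are 10 and -7, so the inspectee's minimax is -7. These differ, so the equilibrium is in mixed strategies.
Let the inspector play day 1 with probability p. The inspectee is indifferent when 10p − 12(1−p) = −12p − 7(1−p), giving p = 5/27.
Let the inspectee play day 1 with probability q. The inspector is indifferent when 10q − 12(1−q) = −12q − 7(1−q), giving q = 5/27.
The value is 10·(5/27) + (-12)·(22/27) = -214/27.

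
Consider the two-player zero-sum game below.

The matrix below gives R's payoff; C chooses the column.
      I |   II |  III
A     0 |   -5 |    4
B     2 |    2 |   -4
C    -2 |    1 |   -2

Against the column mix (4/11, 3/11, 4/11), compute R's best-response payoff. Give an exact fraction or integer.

A: (0)·(4/11) + (-5)·(3/11) + (4)·(4/11) = 1/11.
B: (2)·(4/11) + (2)·(3/11) + (-4)·(4/11) = -2/11.
C: (-2)·(4/11) + (1)·(3/11) + (-2)·(4/11) = -13/11.
The best pure response is A with expected payoff 1/11.

1/11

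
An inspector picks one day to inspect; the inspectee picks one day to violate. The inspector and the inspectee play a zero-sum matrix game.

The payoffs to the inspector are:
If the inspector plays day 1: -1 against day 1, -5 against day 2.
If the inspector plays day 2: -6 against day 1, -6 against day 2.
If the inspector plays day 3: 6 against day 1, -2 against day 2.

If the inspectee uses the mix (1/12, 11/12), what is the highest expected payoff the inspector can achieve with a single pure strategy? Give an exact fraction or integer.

-4/3

day 1: (-1)·(1/12) + (-5)·(11/12) = -14/3.
day 2: (-6)·(1/12) + (-6)·(11/12) = -6.
day 3: (6)·(1/12) + (-2)·(11/12) = -4/3.
The best pure response is day 3 with expected payoff -4/3.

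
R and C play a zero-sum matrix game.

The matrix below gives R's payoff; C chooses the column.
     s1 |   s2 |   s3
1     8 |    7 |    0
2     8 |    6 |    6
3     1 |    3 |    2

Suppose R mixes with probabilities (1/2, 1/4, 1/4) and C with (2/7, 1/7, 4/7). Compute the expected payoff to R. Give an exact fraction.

Against (2/7, 1/7, 4/7), each row's expected payoff is 1: 23/7; 2: 46/7; 3: 13/7.
Taking the (1/2, 1/4, 1/4)-weighted average: (1/2)·(23/7) + (1/4)·(46/7) + (1/4)·(13/7) = 15/4.

15/4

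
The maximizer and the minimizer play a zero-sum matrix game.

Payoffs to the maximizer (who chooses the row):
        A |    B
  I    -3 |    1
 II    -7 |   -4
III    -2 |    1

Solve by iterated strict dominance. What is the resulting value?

-2

Column B is strictly dominated by A for the minimizer (-3<1, -7<-4, -2<1); eliminate B.
Row II is strictly dominated by row I (-3>-7); eliminate II.
Row I is strictly dominated by row III (-2>-3); eliminate I.
Only (III, A) remains, with payoff -2.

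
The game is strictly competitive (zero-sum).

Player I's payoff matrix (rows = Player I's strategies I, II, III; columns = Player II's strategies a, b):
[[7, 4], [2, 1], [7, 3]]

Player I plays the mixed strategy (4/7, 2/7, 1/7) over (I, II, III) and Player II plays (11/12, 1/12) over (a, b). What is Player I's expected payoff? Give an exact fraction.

75/14

Against (11/12, 1/12), each row's expected payoff is I: 27/4; II: 23/12; III: 20/3.
Taking the (4/7, 2/7, 1/7)-weighted average: (4/7)·(27/4) + (2/7)·(23/12) + (1/7)·(20/3) = 75/14.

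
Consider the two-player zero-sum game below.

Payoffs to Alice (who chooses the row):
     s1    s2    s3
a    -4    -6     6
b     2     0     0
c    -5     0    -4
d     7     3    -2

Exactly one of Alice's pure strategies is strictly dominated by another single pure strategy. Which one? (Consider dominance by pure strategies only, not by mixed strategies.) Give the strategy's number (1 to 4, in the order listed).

Compare c with d: 7 > -5, 3 > 0, -2 > -4.
So d strictly dominates c for Alice; c is strictly dominated.

3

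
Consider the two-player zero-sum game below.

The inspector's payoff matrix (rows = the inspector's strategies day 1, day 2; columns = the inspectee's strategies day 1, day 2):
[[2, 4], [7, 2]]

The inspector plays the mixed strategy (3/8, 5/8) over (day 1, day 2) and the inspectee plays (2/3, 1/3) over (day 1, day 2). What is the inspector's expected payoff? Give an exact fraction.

13/3

Against (2/3, 1/3), each row's expected payoff is day 1: 8/3; day 2: 16/3.
Taking the (3/8, 5/8)-weighted average: (3/8)·(8/3) + (5/8)·(16/3) = 13/3.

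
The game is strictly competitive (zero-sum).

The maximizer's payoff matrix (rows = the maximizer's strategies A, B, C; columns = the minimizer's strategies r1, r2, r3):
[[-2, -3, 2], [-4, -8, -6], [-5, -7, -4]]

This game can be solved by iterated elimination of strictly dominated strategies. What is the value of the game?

-3

Row B is strictly dominated by row A (-2>-4, -3>-8, 2>-6); eliminate B.
Row C is strictly dominated by row A (-2>-5, -3>-7, 2>-4); eliminate C.
Column r3 is strictly dominated by r1 for the minimizer (-2<2); eliminate r3.
Column r1 is strictly dominated by r2 for the minimizer (-3<-2); eliminate r1.
Only (A, r2) remains, with payoff -3.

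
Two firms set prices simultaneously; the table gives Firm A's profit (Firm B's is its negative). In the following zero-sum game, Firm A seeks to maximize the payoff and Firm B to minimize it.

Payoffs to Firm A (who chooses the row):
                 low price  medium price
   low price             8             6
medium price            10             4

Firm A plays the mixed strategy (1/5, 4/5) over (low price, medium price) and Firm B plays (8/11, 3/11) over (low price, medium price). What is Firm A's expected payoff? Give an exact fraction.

Against (8/11, 3/11), each row's expected payoff is low price: 82/11; medium price: 92/11.
Taking the (1/5, 4/5)-weighted average: (1/5)·(82/11) + (4/5)·(92/11) = 90/11.

90/11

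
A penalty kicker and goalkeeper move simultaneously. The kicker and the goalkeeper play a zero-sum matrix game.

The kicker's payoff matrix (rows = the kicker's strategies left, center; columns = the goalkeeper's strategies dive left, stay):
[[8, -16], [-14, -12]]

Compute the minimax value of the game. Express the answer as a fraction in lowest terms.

Row minima are -16 and -14, so the kicker's maximin is -14; column maxima are 8 and -12, so the goalkeeper's minimax is -12. These differ, so the equilibrium is in mixed strategies.
Let the kicker play left with probability p. The goalkeeper is indifferent when 8p − 14(1−p) = −16p − 12(1−p), giving p = 1/13.
Let the goalkeeper play dive left with probability q. The kicker is indifferent when 8q − 16(1−q) = −14q − 12(1−q), giving q = 2/13.
The value is 8·(2/13) + (-16)·(11/13) = -160/13.

-160/13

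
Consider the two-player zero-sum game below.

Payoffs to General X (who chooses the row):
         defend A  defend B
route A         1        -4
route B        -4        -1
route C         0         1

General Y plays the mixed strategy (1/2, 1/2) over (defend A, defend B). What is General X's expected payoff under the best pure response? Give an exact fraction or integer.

route A: (1)·(1/2) + (-4)·(1/2) = -3/2.
route B: (-4)·(1/2) + (-1)·(1/2) = -5/2.
route C: (0)·(1/2) + (1)·(1/2) = 1/2.
The best pure response is route C with expected payoff 1/2.

1/2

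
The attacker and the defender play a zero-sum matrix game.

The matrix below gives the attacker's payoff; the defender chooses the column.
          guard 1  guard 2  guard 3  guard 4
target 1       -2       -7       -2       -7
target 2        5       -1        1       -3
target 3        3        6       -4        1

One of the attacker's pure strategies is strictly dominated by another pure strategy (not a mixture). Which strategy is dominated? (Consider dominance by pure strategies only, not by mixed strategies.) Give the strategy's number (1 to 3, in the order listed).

Compare target 1 with target 2: 5 > -2, -1 > -7, 1 > -2, -3 > -7.
So target 2 strictly dominates target 1 for the attacker; target 1 is strictly dominated.

1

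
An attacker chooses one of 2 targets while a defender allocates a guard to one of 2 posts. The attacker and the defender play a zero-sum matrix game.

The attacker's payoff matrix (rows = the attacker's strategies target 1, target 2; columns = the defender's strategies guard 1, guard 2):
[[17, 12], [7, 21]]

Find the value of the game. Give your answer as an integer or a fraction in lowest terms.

Row minima are 12 and 7, so the attacker's maximin is 12; column maxima are 17 and 21, so the defender's minimax is 17. These differ, so the equilibrium is in mixed strategies.
Let the attacker play target 1 with probability p. The defender is indifferent when 17p + 7(1−p) = 12p + 21(1−p), giving p = 14/19.
Let the defender play guard 1 with probability q. The attacker is indifferent when 17q + 12(1−q) = 7q + 21(1−q), giving q = 9/19.
The value is 17·(9/19) + (12)·(10/19) = 273/19.

273/19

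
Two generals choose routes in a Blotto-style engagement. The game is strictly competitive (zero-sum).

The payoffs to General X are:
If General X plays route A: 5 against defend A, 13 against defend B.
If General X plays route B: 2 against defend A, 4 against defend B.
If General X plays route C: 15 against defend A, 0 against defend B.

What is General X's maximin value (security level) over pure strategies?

5

The worst-case payoff for each row is route A: 5, route B: 2, route C: 0.
The best of these is 5.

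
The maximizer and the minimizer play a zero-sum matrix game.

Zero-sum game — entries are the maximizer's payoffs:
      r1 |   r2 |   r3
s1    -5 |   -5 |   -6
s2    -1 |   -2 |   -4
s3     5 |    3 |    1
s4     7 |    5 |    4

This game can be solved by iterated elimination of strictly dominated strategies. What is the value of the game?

Column r1 is strictly dominated by r3 for the minimizer (-6<-5, -4<-1, 1<5, 4<7); eliminate r1.
Row s1 is strictly dominated by row s2 (-2>-5, -4>-6); eliminate s1.
Column r2 is strictly dominated by r3 for the minimizer (-4<-2, 1<3, 4<5); eliminate r2.
Row s2 is strictly dominated by row s3 (1>-4); eliminate s2.
Row s3 is strictly dominated by row s4 (4>1); eliminate s3.
Only (s4, r3) remains, with payoff 4.

4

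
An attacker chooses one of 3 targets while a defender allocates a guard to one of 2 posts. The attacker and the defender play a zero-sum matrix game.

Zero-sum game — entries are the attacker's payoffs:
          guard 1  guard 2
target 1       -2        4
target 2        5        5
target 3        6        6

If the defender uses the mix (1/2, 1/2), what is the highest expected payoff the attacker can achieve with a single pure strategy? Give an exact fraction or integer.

target 1: (-2)·(1/2) + (4)·(1/2) = 1.
target 2: (5)·(1/2) + (5)·(1/2) = 5.
target 3: (6)·(1/2) + (6)·(1/2) = 6.
The best pure response is target 3 with expected payoff 6.

6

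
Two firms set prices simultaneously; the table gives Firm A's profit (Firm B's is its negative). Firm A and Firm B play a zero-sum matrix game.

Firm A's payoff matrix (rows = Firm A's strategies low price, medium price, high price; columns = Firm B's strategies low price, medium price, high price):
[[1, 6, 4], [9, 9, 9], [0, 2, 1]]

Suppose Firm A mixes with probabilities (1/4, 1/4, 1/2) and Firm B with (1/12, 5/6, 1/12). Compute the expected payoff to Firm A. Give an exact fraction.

Against (1/12, 5/6, 1/12), each row's expected payoff is low price: 65/12; medium price: 9; high price: 7/4.
Taking the (1/4, 1/4, 1/2)-weighted average: (1/4)·(65/12) + (1/4)·(9) + (1/2)·(7/4) = 215/48.

215/48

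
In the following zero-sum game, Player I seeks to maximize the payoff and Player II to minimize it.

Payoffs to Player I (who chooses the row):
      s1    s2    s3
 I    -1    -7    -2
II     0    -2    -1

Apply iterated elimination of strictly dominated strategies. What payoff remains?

-2

Column s3 is strictly dominated by s2 for Player II (-7<-2, -2<-1); eliminate s3.
Column s1 is strictly dominated by s2 for Player II (-7<-1, -2<0); eliminate s1.
Row I is strictly dominated by row II (-2>-7); eliminate I.
Only (II, s2) remains, with payoff -2.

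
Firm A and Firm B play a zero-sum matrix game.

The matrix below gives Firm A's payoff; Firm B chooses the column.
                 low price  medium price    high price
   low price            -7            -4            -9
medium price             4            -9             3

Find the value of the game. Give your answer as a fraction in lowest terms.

Column low price is strictly dominated by high price for Firm B (it gives Firm A more in every row).
The remaining 2×2 game on (low price, medium price) × (medium price, high price) has no saddle point. Let Firm A play low price with probability p; indifference gives −4p − 9(1−p) = −9p + 3(1−p), so p = 12/17.
Similarly Firm B's optimal q on medium price is 12/17, and the value is -4·(12/17) + (-9)·(5/17) = -93/17.

-93/17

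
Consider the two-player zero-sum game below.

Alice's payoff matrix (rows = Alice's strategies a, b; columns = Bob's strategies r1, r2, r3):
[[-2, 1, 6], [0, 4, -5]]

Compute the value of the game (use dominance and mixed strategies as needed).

Column r2 is strictly dominated by r1 for Bob (it gives Alice more in every row).
The remaining 2×2 game on (a, b) × (r1, r3) has no saddle point. Let Alice play a with probability p; indifference gives −2p = 6p − 5(1−p), so p = 5/13.
Similarly Bob's optimal q on r1 is 11/13, and the value is -2·(11/13) + (6)·(2/13) = -10/13.

-10/13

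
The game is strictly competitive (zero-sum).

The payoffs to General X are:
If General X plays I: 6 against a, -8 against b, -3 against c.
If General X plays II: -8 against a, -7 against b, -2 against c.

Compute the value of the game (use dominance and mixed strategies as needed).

Column c is strictly dominated by b for General Y (it gives General X more in every row).
The remaining 2×2 game on (I, II) × (a, b) has no saddle point. Let General X play I with probability p; indifference gives 6p − 8(1−p) = −8p − 7(1−p), so p = 1/15.
Similarly General Y's optimal q on a is 1/15, and the value is 6·(1/15) + (-8)·(14/15) = -106/15.

-106/15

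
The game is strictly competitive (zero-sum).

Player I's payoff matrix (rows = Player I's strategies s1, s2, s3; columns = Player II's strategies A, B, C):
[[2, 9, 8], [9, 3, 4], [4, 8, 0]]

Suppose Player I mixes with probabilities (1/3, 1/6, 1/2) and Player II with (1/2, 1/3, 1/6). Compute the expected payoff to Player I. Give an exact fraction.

Against (1/2, 1/3, 1/6), each row's expected payoff is s1: 16/3; s2: 37/6; s3: 14/3.
Taking the (1/3, 1/6, 1/2)-weighted average: (1/3)·(16/3) + (1/6)·(37/6) + (1/2)·(14/3) = 185/36.

185/36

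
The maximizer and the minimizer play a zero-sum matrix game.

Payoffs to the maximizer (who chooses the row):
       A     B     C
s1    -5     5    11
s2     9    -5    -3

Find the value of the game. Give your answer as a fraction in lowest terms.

5/6

Column C is strictly dominated by B for the minimizer (it gives the maximizer more in every row).
The remaining 2×2 game on (s1, s2) × (A, B) has no saddle point. Let the maximizer play s1 with probability p; indifference gives −5p + 9(1−p) = 5p − 5(1−p), so p = 7/12.
Similarly the minimizer's optimal q on A is 5/12, and the value is -5·(5/12) + (5)·(7/12) = 5/6.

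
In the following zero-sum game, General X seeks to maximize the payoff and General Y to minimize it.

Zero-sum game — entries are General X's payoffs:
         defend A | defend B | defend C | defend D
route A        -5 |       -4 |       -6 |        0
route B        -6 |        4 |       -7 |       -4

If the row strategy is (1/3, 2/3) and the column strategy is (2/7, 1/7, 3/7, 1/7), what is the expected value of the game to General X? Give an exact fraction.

Against (2/7, 1/7, 3/7, 1/7), each row's expected payoff is route A: -32/7; route B: -33/7.
Taking the (1/3, 2/3)-weighted average: (1/3)·(-32/7) + (2/3)·(-33/7) = -14/3.

-14/3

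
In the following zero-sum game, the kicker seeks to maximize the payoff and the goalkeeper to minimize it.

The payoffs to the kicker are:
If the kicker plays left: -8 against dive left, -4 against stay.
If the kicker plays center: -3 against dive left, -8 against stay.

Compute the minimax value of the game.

Row minima are -8 and -8, so the kicker's maximin is -8; column maxima are -3 and -4, so the goalkeeper's minimax is -4. These differ, so the equilibrium is in mixed strategies.
Let the kicker play left with probability p. The goalkeeper is indifferent when −8p − 3(1−p) = −4p − 8(1−p), giving p = 5/9.
Let the goalkeeper play dive left with probability q. The kicker is indifferent when −8q − 4(1−q) = −3q − 8(1−q), giving q = 4/9.
The value is -8·(4/9) + (-4)·(5/9) = -52/9.

-52/9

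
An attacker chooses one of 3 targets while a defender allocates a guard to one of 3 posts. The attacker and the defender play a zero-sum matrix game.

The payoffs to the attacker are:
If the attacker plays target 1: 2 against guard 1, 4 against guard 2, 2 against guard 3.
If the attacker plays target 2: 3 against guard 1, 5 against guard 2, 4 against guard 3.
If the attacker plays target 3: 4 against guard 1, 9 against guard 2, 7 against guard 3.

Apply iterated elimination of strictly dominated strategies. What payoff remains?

4

Column guard 2 is strictly dominated by guard 1 for the defender (2<4, 3<5, 4<9); eliminate guard 2.
Row target 2 is strictly dominated by row target 3 (4>3, 7>4); eliminate target 2.
Row target 1 is strictly dominated by row target 3 (4>2, 7>2); eliminate target 1.
Column guard 3 is strictly dominated by guard 1 for the defender (4<7); eliminate guard 3.
Only (target 3, guard 1) remains, with payoff 4.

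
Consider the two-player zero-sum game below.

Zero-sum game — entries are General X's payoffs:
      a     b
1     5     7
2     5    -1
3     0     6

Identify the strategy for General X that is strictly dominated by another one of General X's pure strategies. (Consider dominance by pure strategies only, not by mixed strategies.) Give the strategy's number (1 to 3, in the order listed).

Compare 3 with 1: 5 > 0, 7 > 6.
So 1 strictly dominates 3 for General X; 3 is strictly dominated.

3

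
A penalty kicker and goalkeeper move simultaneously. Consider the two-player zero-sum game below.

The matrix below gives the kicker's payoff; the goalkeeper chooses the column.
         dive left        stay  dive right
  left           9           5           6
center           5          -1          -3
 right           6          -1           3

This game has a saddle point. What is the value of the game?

Row minima: 5, -3, -1 → the kicker's maximin is 5.
Column maxima: 9, 5, 6 → the goalkeeper's minimax is 5.
They coincide at (left, stay), so the value is 5.

5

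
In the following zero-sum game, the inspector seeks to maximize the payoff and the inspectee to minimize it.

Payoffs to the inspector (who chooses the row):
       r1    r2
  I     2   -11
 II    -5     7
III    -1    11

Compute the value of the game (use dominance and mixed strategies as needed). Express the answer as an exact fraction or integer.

Row II is strictly dominated by row III, so the inspector never plays it.
The remaining 2×2 game on (I, III) × (r1, r2) has no saddle point. Let the inspector play I with probability p; indifference gives 2p − (1−p) = −11p + 11(1−p), so p = 12/25.
Similarly the inspectee's optimal q on r1 is 22/25, and the value is 2·(22/25) + (-11)·(3/25) = 11/25.

11/25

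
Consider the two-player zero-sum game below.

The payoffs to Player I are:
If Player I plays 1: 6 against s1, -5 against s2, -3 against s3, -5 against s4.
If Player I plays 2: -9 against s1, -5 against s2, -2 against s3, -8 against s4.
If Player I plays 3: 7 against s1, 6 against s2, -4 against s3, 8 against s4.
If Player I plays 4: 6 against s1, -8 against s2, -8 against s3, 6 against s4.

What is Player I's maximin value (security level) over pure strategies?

The worst-case payoff for each row is 1: -5, 2: -9, 3: -4, 4: -8.
The best of these is -4.

-4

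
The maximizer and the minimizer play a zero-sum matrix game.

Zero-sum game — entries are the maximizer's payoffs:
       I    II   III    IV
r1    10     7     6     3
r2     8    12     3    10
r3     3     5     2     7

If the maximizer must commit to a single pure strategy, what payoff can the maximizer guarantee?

The worst-case payoff for each row is r1: 3, r2: 3, r3: 2.
The best of these is 3.

3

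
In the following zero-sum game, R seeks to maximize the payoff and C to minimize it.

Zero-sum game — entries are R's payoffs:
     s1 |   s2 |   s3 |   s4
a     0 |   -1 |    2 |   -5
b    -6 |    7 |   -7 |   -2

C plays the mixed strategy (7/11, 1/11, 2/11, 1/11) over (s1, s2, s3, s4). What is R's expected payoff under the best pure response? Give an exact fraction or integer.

a: (0)·(7/11) + (-1)·(1/11) + (2)·(2/11) + (-5)·(1/11) = -2/11.
b: (-6)·(7/11) + (7)·(1/11) + (-7)·(2/11) + (-2)·(1/11) = -51/11.
The best pure response is a with expected payoff -2/11.

-2/11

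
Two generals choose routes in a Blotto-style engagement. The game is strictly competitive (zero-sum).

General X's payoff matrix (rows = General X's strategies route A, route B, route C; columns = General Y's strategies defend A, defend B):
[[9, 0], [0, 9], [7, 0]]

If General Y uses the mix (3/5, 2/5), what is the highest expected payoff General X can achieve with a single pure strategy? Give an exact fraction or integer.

27/5

route A: (9)·(3/5) + (0)·(2/5) = 27/5.
route B: (0)·(3/5) + (9)·(2/5) = 18/5.
route C: (7)·(3/5) + (0)·(2/5) = 21/5.
The best pure response is route A with expected payoff 27/5.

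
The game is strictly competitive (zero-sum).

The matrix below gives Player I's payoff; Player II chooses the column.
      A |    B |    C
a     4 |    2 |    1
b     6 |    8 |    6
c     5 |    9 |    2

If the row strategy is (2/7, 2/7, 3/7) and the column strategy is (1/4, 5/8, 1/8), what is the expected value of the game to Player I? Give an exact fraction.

325/56

Against (1/4, 5/8, 1/8), each row's expected payoff is a: 19/8; b: 29/4; c: 57/8.
Taking the (2/7, 2/7, 3/7)-weighted average: (2/7)·(19/8) + (2/7)·(29/4) + (3/7)·(57/8) = 325/56.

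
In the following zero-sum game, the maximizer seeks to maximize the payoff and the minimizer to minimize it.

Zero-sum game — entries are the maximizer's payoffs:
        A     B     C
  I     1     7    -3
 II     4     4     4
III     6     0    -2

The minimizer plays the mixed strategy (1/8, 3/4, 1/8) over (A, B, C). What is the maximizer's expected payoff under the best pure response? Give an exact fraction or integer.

5

I: (1)·(1/8) + (7)·(3/4) + (-3)·(1/8) = 5.
II: (4)·(1/8) + (4)·(3/4) + (4)·(1/8) = 4.
III: (6)·(1/8) + (0)·(3/4) + (-2)·(1/8) = 1/2.
The best pure response is I with expected payoff 5.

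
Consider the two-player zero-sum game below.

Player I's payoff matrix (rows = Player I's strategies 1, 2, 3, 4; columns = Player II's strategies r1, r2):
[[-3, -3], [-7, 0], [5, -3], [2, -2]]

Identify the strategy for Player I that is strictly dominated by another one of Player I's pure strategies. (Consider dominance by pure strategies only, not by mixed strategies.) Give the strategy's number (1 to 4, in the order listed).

Compare 1 with 4: 2 > -3, -2 > -3.
So 4 strictly dominates 1 for Player I; 1 is strictly dominated.

1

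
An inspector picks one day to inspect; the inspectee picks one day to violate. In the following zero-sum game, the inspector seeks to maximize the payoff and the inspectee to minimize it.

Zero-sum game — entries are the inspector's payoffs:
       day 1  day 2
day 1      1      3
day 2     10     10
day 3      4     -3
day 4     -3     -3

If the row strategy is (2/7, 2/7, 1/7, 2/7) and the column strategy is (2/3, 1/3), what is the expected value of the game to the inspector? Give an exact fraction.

Against (2/3, 1/3), each row's expected payoff is day 1: 5/3; day 2: 10; day 3: 5/3; day 4: -3.
Taking the (2/7, 2/7, 1/7, 2/7)-weighted average: (2/7)·(5/3) + (2/7)·(10) + (1/7)·(5/3) + (2/7)·(-3) = 19/7.

19/7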